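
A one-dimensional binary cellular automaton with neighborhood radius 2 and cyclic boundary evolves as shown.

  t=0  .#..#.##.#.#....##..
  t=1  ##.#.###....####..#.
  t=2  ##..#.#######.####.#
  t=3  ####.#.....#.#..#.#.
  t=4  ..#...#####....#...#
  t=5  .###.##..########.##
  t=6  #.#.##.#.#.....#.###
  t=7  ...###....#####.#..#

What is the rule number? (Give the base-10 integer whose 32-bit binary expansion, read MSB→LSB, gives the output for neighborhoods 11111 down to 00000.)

  ##### -> .   bit 31 = 0  t=2,i=8
  ####. -> #   bit 30 = 1  t=1,i=14
  ###.# -> .   bit 29 = 0  t=2,i=12
  ###.. -> #   bit 28 = 1  t=1,i=7
  ##.## -> #   bit 27 = 1  t=2,i=13
  ##.#. -> .   bit 26 = 0  t=0,i=8
  ##..# -> #   bit 25 = 1  t=1,i=16
  ##... -> #   bit 24 = 1  t=0,i=18
  #.### -> .   bit 23 = 0  t=1,i=5
  #.##. -> #   bit 22 = 1  t=0,i=6
  #.#.# -> .   bit 21 = 0  t=0,i=9
  #.#.. -> .   bit 20 = 0  t=0,i=11
  #..## -> .   bit 19 = 0  t=5,i=8
  #..#. -> #   bit 18 = 1  t=0,i=3
  #...# -> .   bit 17 = 0  t=0,i=19
  #.... -> #   bit 16 = 1  t=0,i=13
  .#### -> .   bit 15 = 0  t=1,i=13
  .###. -> #   bit 14 = 1  t=1,i=6
  .##.# -> #   bit 13 = 1  t=0,i=7
  .##.. -> .   bit 12 = 0  t=0,i=17
  .#.## -> #   bit 11 = 1  t=0,i=5
  .#.#. -> .   bit 10 = 0  t=0,i=10
  .#..# -> .   bit 9 = 0  t=0,i=2
  .#... -> #   bit 8 = 1  t=0,i=12
  ..### -> #   bit 7 = 1  t=1,i=12
  ..##. -> .   bit 6 = 0  t=0,i=16
  ..#.# -> .   bit 5 = 0  t=0,i=4
  ..#.. -> #   bit 4 = 1  t=0,i=1
  ...## -> #   bit 3 = 1  t=0,i=15
  ...#. -> #   bit 2 = 1  t=0,i=0
  ....# -> #   bit 1 = 1  t=0,i=14
  ..... -> #   bit 0 = 1  t=3,i=8
  bits 01011011010001010110100110011111 = 1531275679

1531275679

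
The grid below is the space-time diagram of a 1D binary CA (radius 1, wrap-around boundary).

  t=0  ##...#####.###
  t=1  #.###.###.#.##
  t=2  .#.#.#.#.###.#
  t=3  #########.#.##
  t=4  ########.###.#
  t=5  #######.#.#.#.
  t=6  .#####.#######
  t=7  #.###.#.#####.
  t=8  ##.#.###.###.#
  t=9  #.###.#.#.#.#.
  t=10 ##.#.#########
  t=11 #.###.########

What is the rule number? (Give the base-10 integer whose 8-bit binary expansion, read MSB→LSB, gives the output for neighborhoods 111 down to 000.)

  [7] ### => #  t=0,i=0
  [6] ##. => .  t=0,i=1
  [5] #.# => #  t=0,i=10
  [4] #.. => #  t=0,i=2
  [3] .## => .  t=0,i=5
  [2] .#. => #  t=1,i=10
  [1] ..# => #  t=0,i=4
  [0] ... => #  t=0,i=3
  bits 10110111 = 183

183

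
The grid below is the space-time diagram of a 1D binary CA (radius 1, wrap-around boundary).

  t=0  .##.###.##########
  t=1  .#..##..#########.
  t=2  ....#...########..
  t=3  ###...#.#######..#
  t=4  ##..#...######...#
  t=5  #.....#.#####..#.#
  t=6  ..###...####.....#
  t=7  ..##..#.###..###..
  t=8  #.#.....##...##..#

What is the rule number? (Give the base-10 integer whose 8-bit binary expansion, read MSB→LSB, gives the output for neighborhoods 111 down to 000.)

137

  ### -> #   bit 7 = 1  t=0,i=5
  ##. -> .   bit 6 = 0  t=0,i=2
  #.# -> .   bit 5 = 0  t=0,i=0
  #.. -> .   bit 4 = 0  t=1,i=2
  .## -> #   bit 3 = 1  t=0,i=1
  .#. -> .   bit 2 = 0  t=1,i=1
  ..# -> .   bit 1 = 0  t=1,i=0
  ... -> #   bit 0 = 1  t=2,i=0
  bits 10001001 = 137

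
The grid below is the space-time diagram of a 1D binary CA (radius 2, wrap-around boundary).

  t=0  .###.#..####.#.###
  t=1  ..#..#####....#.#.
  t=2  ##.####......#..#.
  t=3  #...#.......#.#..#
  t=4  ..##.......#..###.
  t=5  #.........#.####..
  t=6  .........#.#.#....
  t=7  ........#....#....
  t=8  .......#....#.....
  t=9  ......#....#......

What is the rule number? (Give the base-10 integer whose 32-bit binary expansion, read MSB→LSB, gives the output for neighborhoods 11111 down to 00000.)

  [31] ##### => .  t=1,i=7
  [30] ####. => .  t=0,i=10
  [29] ###.# => .  t=0,i=3
  [28] ###.. => .  t=1,i=9
  [27] ##.## => .  t=0,i=0
  [26] ##.#. => .  t=0,i=4
  [25] ##..# => .  t=5,i=16
  [24] ##... => .  t=1,i=10
  [23] #.### => .  t=0,i=1
  [22] #.##. => #  t=2,i=0
  [21] #.#.# => .  t=0,i=13
  [20] #.#.. => #  t=0,i=5
  [19] #..## => #  t=0,i=7
  [18] #..#. => .  t=2,i=15
  [17] #...# => #  t=1,i=0
  [16] #.... => .  t=1,i=11
  [15] .#### => #  t=0,i=9
  [14] .###. => #  t=0,i=2
  [13] .##.# => .  t=2,i=1
  [12] .##.. => .  t=3,i=0
  [11] .#.## => #  t=0,i=14
  [10] .#.#. => .  t=1,i=15
  [9] .#..# => #  t=0,i=6
  [8] .#... => .  t=1,i=17
  [7] ..### => #  t=0,i=8
  [6] ..##. => .  t=3,i=17
  [5] ..#.# => .  t=1,i=14
  [4] ..#.. => .  t=1,i=2
  [3] ...## => .  t=4,i=1
  [2] ...#. => #  t=1,i=1
  [1] ....# => .  t=1,i=12
  [0] ..... => .  t=2,i=9
  bits 00000000010110101100101010000100 = 5950084

5950084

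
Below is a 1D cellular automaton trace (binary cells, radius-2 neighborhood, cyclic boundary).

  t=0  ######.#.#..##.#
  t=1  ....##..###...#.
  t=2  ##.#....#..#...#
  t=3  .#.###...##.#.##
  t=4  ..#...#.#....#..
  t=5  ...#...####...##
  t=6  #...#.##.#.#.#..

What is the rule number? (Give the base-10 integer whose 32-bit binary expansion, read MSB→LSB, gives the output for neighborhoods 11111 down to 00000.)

1762987913

  ##### -> .   bit 31 = 0  t=0,i=1
  ####. -> #   bit 30 = 1  t=0,i=4
  ###.# -> #   bit 29 = 1  t=0,i=5
  ###.. -> .   bit 28 = 0  t=1,i=10
  ##.## -> #   bit 27 = 1  t=0,i=14
  ##.#. -> .   bit 26 = 0  t=0,i=6
  ##..# -> .   bit 25 = 0  t=1,i=6
  ##... -> #   bit 24 = 1  t=1,i=11
  #.### -> .   bit 23 = 0  t=0,i=15
  #.##. -> .   bit 22 = 0  t=3,i=14
  #.#.# -> .   bit 21 = 0  t=0,i=7
  #.#.. -> #   bit 20 = 1  t=0,i=9
  #..## -> .   bit 19 = 0  t=0,i=11
  #..#. -> #   bit 18 = 1  t=2,i=10
  #...# -> .   bit 17 = 0  t=1,i=12
  #.... -> #   bit 16 = 1  t=1,i=0
  .#### -> .   bit 15 = 0  t=0,i=0
  .###. -> .   bit 14 = 0  t=1,i=9
  .##.# -> .   bit 13 = 0  t=0,i=13
  .##.. -> .   bit 12 = 0  t=1,i=5
  .#.## -> #   bit 11 = 1  t=3,i=2
  .#.#. -> #   bit 10 = 1  t=0,i=8
  .#..# -> #   bit 9 = 1  t=0,i=10
  .#... -> #   bit 8 = 1  t=1,i=15
  ..### -> #   bit 7 = 1  t=1,i=8
  ..##. -> .   bit 6 = 0  t=0,i=12
  ..#.# -> .   bit 5 = 0  t=4,i=6
  ..#.. -> .   bit 4 = 0  t=1,i=14
  ...## -> #   bit 3 = 1  t=1,i=3
  ...#. -> .   bit 2 = 0  t=1,i=13
  ....# -> .   bit 1 = 0  t=1,i=2
  ..... -> #   bit 0 = 1  t=1,i=1
  bits 01101001000101010000111110001001 = 1762987913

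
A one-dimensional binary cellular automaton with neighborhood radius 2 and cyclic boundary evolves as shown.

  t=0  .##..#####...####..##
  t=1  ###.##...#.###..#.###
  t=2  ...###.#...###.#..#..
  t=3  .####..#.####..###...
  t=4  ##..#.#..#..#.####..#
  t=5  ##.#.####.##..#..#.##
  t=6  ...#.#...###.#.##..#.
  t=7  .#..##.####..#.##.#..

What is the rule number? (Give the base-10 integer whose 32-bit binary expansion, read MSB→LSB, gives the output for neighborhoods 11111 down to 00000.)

  ##### -> .   bit 31 = 0  t=0,i=7
  ####. -> .   bit 30 = 0  t=0,i=8
  ###.# -> .   bit 29 = 0  t=1,i=2
  ###.. -> #   bit 28 = 1  t=0,i=9
  ##.## -> #   bit 27 = 1  t=0,i=0
  ##.#. -> .   bit 26 = 0  t=2,i=6
  ##..# -> .   bit 25 = 0  t=0,i=3
  ##... -> .   bit 24 = 0  t=0,i=10
  #.### -> #   bit 23 = 1  t=1,i=11
  #.##. -> #   bit 22 = 1  t=0,i=1
  #.#.# -> #   bit 21 = 1  t=5,i=3
  #.#.. -> #   bit 20 = 1  t=2,i=7
  #..## -> #   bit 19 = 1  t=0,i=4
  #..#. -> #   bit 18 = 1  t=1,i=15
  #...# -> #   bit 17 = 1  t=0,i=11
  #.... -> .   bit 16 = 0  t=2,i=20
  .#### -> .   bit 15 = 0  t=0,i=6
  .###. -> #   bit 14 = 1  t=1,i=12
  .##.# -> #   bit 13 = 1  t=0,i=20
  .##.. -> #   bit 12 = 1  t=0,i=2
  .#.## -> .   bit 11 = 0  t=1,i=10
  .#.#. -> #   bit 10 = 1  t=4,i=5
  .#..# -> #   bit 9 = 1  t=2,i=16
  .#... -> .   bit 8 = 0  t=2,i=8
  ..### -> #   bit 7 = 1  t=0,i=5
  ..##. -> #   bit 6 = 1  t=0,i=19
  ..#.# -> .   bit 5 = 0  t=1,i=9
  ..#.. -> .   bit 4 = 0  t=2,i=18
  ...## -> #   bit 3 = 1  t=0,i=12
  ...#. -> .   bit 2 = 0  t=1,i=8
  ....# -> #   bit 1 = 1  t=2,i=1
  ..... -> .   bit 0 = 0  t=2,i=0
  bits 00011000111111100111011011001010 = 419329738

419329738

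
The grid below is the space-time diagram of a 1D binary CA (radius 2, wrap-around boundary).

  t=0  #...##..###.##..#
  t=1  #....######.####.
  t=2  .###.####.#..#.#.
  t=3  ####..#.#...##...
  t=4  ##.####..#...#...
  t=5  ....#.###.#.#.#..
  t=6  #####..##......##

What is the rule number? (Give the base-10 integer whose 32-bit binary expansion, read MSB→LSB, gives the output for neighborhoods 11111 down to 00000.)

2991444391

  #####|#  b31=1 t=1,i=7
  ####.|.  b30=0 t=1,i=9
  ###.#|#  b29=1 t=0,i=10
  ###..|#  b28=1 t=3,i=3
  ##.##|.  b27=0 t=0,i=11
  ##.#.|.  b26=0 t=1,i=16
  ##..#|#  b25=1 t=0,i=6
  ##...|.  b24=0 t=0,i=1
  #.###|.  b23=0 t=1,i=12
  #.##.|#  b22=1 t=0,i=12
  #.#.#|.  b21=0 t=5,i=10
  #.#..|.  b20=0 t=1,i=0
  #..##|#  b19=1 t=0,i=7
  #..#.|#  b18=1 t=2,i=12
  #...#|.  b17=0 t=0,i=2
  #....|#  b16=1 t=1,i=2
  .####|#  b15=1 t=1,i=6
  .###.|#  b14=1 t=0,i=9
  .##.#|.  b13=0 t=4,i=1
  .##..|#  b12=1 t=0,i=0
  .#.##|.  b11=0 t=5,i=5
  .#.#.|.  b10=0 t=2,i=14
  .#..#|.  b9=0 t=2,i=11
  .#...|#  b8=1 t=1,i=1
  ..###|#  b7=1 t=0,i=8
  ..##.|.  b6=0 t=0,i=4
  ..#.#|#  b5=1 t=2,i=13
  ..#..|.  b4=0 t=4,i=9
  ...##|.  b3=0 t=0,i=3
  ...#.|#  b2=1 t=4,i=12
  ....#|#  b1=1 t=1,i=3
  .....|#  b0=1 t=5,i=0
  bits 10110010010011011101000110100111 = 2991444391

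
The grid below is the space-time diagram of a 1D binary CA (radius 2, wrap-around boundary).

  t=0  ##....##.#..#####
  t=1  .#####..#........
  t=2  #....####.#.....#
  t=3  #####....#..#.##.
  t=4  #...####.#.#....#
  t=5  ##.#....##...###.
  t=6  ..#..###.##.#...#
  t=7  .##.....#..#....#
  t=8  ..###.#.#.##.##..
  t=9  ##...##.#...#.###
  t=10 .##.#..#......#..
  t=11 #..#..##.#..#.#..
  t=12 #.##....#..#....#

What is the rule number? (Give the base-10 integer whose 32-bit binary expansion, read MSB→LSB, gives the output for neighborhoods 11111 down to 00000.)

530911258

  ##### -> .   bit 31 = 0  t=0,i=14
  ####. -> .   bit 30 = 0  t=0,i=0
  ###.# -> .   bit 29 = 0  t=2,i=8
  ###.. -> #   bit 28 = 1  t=0,i=1
  ##.## -> #   bit 27 = 1  t=3,i=16
  ##.#. -> #   bit 26 = 1  t=0,i=8
  ##..# -> #   bit 25 = 1  t=1,i=6
  ##... -> #   bit 24 = 1  t=0,i=2
  #.### -> #   bit 23 = 1  t=3,i=0
  #.##. -> .   bit 22 = 0  t=3,i=14
  #.#.# -> #   bit 21 = 1  t=4,i=9
  #.#.. -> .   bit 20 = 0  t=0,i=9
  #..## -> .   bit 19 = 0  t=0,i=11
  #..#. -> #   bit 18 = 1  t=1,i=7
  #...# -> .   bit 17 = 0  t=4,i=2
  #.... -> #   bit 16 = 1  t=0,i=3
  .#### -> .   bit 15 = 0  t=0,i=13
  .###. -> .   bit 14 = 0  t=5,i=14
  .##.# -> .   bit 13 = 0  t=0,i=7
  .##.. -> #   bit 12 = 1  t=2,i=0
  .#.## -> .   bit 11 = 0  t=3,i=13
  .#.#. -> .   bit 10 = 0  t=4,i=10
  .#..# -> .   bit 9 = 0  t=0,i=10
  .#... -> .   bit 8 = 0  t=1,i=9
  ..### -> .   bit 7 = 0  t=0,i=12
  ..##. -> .   bit 6 = 0  t=0,i=6
  ..#.# -> .   bit 5 = 0  t=3,i=12
  ..#.. -> #   bit 4 = 1  t=1,i=8
  ...## -> #   bit 3 = 1  t=0,i=5
  ...#. -> .   bit 2 = 0  t=3,i=8
  ....# -> #   bit 1 = 1  t=0,i=4
  ..... -> .   bit 0 = 0  t=1,i=11
  bits 00011111101001010001000000011010 = 530911258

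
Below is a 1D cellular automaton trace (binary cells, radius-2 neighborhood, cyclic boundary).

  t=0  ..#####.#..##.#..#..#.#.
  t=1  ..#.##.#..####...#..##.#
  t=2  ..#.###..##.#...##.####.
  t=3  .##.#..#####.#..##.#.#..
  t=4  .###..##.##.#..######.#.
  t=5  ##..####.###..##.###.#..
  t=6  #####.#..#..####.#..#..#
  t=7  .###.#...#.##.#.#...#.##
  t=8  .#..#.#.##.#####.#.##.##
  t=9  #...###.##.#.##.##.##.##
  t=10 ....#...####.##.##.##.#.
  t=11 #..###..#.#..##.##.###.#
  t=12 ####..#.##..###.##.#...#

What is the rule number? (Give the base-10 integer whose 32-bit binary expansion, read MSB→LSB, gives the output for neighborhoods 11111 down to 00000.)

  ##### -> #   bit 31 = 1  t=0,i=4
  ####. -> #   bit 30 = 1  t=0,i=5
  ###.# -> .   bit 29 = 0  t=0,i=6
  ###.. -> .   bit 28 = 0  t=1,i=13
  ##.## -> .   bit 27 = 0  t=2,i=18
  ##.#. -> #   bit 26 = 1  t=0,i=7
  ##..# -> #   bit 25 = 1  t=2,i=7
  ##... -> .   bit 24 = 0  t=1,i=14
  #.### -> #   bit 23 = 1  t=2,i=4
  #.##. -> #   bit 22 = 1  t=1,i=4
  #.#.# -> #   bit 21 = 1  t=3,i=19
  #.#.. -> .   bit 20 = 0  t=0,i=8
  #..## -> #   bit 19 = 1  t=0,i=10
  #..#. -> .   bit 18 = 0  t=0,i=16
  #...# -> .   bit 17 = 0  t=0,i=0
  #.... -> #   bit 16 = 1  t=10,i=0
  .#### -> .   bit 15 = 0  t=0,i=3
  .###. -> .   bit 14 = 0  t=2,i=5
  .##.# -> #   bit 13 = 1  t=0,i=12
  .##.. -> #   bit 12 = 1  t=5,i=1
  .#.## -> .   bit 11 = 0  t=1,i=3
  .#.#. -> #   bit 10 = 1  t=0,i=21
  .#..# -> .   bit 9 = 0  t=0,i=9
  .#... -> #   bit 8 = 1  t=0,i=23
  ..### -> #   bit 7 = 1  t=0,i=2
  ..##. -> #   bit 6 = 1  t=0,i=11
  ..#.# -> #   bit 5 = 1  t=0,i=20
  ..#.. -> #   bit 4 = 1  t=0,i=17
  ...## -> .   bit 3 = 0  t=0,i=1
  ...#. -> #   bit 2 = 1  t=1,i=16
  ....# -> .   bit 1 = 0  t=10,i=2
  ..... -> .   bit 0 = 0  t=10,i=1
  bits 11000110111010010011010111110100 = 3337172468

3337172468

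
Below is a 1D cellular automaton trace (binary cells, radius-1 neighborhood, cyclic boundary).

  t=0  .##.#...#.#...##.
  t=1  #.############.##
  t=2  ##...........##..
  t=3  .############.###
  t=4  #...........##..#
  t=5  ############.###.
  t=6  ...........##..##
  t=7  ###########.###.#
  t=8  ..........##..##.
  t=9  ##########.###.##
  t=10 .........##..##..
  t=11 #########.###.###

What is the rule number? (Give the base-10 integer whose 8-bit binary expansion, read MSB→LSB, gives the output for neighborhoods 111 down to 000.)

  nb ###: next=.  (t=1,i=3, bit7=0)
  nb ##.: next=#  (t=0,i=2, bit6=1)
  nb #.#: next=#  (t=0,i=3, bit5=1)
  nb #..: next=#  (t=0,i=5, bit4=1)
  nb .##: next=.  (t=0,i=1, bit3=0)
  nb .#.: next=#  (t=0,i=4, bit2=1)
  nb ..#: next=#  (t=0,i=0, bit1=1)
  nb ...: next=#  (t=0,i=6, bit0=1)
  bits 01110111 = 119

119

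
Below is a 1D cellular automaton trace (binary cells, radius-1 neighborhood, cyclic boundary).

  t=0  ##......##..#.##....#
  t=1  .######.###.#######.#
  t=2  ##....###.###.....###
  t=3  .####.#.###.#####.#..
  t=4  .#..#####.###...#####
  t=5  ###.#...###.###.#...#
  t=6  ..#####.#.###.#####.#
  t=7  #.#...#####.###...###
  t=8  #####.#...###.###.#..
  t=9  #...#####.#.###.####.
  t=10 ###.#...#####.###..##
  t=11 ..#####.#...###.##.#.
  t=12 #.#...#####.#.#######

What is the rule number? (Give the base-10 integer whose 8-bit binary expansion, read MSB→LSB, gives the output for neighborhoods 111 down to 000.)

  ###|.  b7=0 t=0,i=0
  ##.|#  b6=1 t=0,i=1
  #.#|#  b5=1 t=0,i=13
  #..|#  b4=1 t=0,i=2
  .##|#  b3=1 t=0,i=8
  .#.|#  b2=1 t=0,i=12
  ..#|.  b1=0 t=0,i=7
  ...|#  b0=1 t=0,i=3
  bits 01111101 = 125

125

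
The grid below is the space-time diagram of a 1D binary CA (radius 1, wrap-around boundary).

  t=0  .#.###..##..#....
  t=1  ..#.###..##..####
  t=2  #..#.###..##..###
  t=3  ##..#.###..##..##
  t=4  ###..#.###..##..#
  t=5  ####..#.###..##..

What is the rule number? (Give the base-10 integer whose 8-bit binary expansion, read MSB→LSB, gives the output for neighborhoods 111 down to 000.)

241

  ### -> #   bit 7 = 1  t=0,i=4
  ##. -> #   bit 6 = 1  t=0,i=5
  #.# -> #   bit 5 = 1  t=0,i=2
  #.. -> #   bit 4 = 1  t=0,i=6
  .## -> .   bit 3 = 0  t=0,i=3
  .#. -> .   bit 2 = 0  t=0,i=1
  ..# -> .   bit 1 = 0  t=0,i=0
  ... -> #   bit 0 = 1  t=0,i=14
  bits 11110001 = 241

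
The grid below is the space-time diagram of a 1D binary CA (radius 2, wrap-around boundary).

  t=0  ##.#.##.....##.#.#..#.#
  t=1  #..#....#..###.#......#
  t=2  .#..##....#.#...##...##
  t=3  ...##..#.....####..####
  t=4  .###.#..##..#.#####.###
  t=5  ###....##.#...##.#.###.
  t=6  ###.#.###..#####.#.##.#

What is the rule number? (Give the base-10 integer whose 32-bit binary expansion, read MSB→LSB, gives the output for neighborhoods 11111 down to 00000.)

1521213768

  #####|.  b31=0 t=4,i=16
  ####.|#  b30=1 t=3,i=15
  ###.#|.  b29=0 t=0,i=1
  ###..|#  b28=1 t=3,i=16
  ##.##|#  b27=1 t=4,i=0
  ##.#.|.  b26=0 t=0,i=2
  ##..#|#  b25=1 t=1,i=1
  ##...|.  b24=0 t=0,i=7
  #.###|#  b23=1 t=0,i=22
  #.##.|.  b22=0 t=0,i=5
  #.#.#|#  b21=1 t=0,i=3
  #.#..|.  b20=0 t=0,i=17
  #..##|#  b19=1 t=1,i=10
  #..#.|.  b18=0 t=0,i=19
  #...#|#  b17=1 t=2,i=14
  #....|#  b16=1 t=0,i=8
  .####|#  b15=1 t=3,i=14
  .###.|#  b14=1 t=0,i=0
  .##.#|#  b13=1 t=0,i=13
  .##..|.  b12=0 t=0,i=6
  .#.##|.  b11=0 t=0,i=4
  .#.#.|.  b10=0 t=0,i=16
  .#..#|.  b9=0 t=0,i=18
  .#...|#  b8=1 t=1,i=4
  ..###|.  b7=0 t=1,i=11
  ..##.|#  b6=1 t=0,i=12
  ..#.#|.  b5=0 t=0,i=20
  ..#..|.  b4=0 t=1,i=3
  ...##|#  b3=1 t=0,i=11
  ...#.|.  b2=0 t=1,i=7
  ....#|.  b1=0 t=0,i=10
  .....|.  b0=0 t=0,i=9
  bits 01011010101010111110000101001000 = 1521213768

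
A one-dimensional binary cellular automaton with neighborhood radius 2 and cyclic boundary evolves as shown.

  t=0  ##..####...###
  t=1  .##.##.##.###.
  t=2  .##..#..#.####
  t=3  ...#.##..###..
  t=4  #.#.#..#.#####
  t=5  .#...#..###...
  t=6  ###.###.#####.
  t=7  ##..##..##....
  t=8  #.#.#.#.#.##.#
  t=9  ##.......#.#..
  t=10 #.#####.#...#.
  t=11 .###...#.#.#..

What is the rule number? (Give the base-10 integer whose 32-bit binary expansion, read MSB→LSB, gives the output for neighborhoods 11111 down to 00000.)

  nb #####: next=.  (t=0,i=13, bit31=0)
  nb ####.: next=.  (t=0,i=0, bit30=0)
  nb ###.#: next=.  (t=2,i=13, bit29=0)
  nb ###..: next=#  (t=0,i=1, bit28=1)
  nb ##.##: next=.  (t=1,i=3, bit27=0)
  nb ##.#.: next=#  (t=4,i=1, bit26=1)
  nb ##..#: next=#  (t=0,i=2, bit25=1)
  nb ##...: next=#  (t=0,i=8, bit24=1)
  nb #.###: next=#  (t=1,i=10, bit23=1)
  nb #.##.: next=.  (t=1,i=4, bit22=0)
  nb #.#.#: next=.  (t=4,i=2, bit21=0)
  nb #.#..: next=.  (t=4,i=4, bit20=0)
  nb #..##: next=.  (t=0,i=3, bit19=0)
  nb #..#.: next=.  (t=2,i=4, bit18=0)
  nb #...#: next=.  (t=0,i=9, bit17=0)
  nb #....: next=#  (t=3,i=13, bit16=1)
  nb .####: next=#  (t=0,i=5, bit15=1)
  nb .###.: next=#  (t=1,i=11, bit14=1)
  nb .##.#: next=#  (t=1,i=2, bit13=1)
  nb .##..: next=.  (t=2,i=2, bit12=0)
  nb .#.##: next=#  (t=2,i=9, bit11=1)
  nb .#.#.: next=.  (t=4,i=3, bit10=0)
  nb .#..#: next=#  (t=2,i=6, bit9=1)
  nb .#...: next=#  (t=5,i=2, bit8=1)
  nb ..###: next=#  (t=0,i=4, bit7=1)
  nb ..##.: next=#  (t=1,i=1, bit6=1)
  nb ..#.#: next=.  (t=2,i=8, bit5=0)
  nb ..#..: next=#  (t=2,i=5, bit4=1)
  nb ...##: next=#  (t=0,i=10, bit3=1)
  nb ...#.: next=#  (t=3,i=2, bit2=1)
  nb ....#: next=.  (t=3,i=1, bit1=0)
  nb .....: next=#  (t=3,i=0, bit0=1)
  bits 00010111100000011110101111011101 = 394390493

394390493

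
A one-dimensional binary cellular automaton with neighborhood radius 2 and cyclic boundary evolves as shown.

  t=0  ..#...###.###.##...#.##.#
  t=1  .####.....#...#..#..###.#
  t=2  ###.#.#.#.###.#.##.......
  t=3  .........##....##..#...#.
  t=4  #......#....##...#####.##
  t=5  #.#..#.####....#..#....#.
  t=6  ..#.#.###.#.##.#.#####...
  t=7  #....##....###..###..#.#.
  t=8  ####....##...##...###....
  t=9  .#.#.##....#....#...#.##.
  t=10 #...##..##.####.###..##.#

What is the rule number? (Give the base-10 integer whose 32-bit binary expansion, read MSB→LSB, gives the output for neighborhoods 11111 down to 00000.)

  [31] ##### => .  t=4,i=19
  [30] ####. => .  t=1,i=3
  [29] ###.# => .  t=0,i=8
  [28] ###.. => #  t=1,i=4
  [27] ##.## => .  t=0,i=9
  [26] ##.#. => .  t=0,i=23
  [25] ##..# => #  t=3,i=17
  [24] ##... => .  t=0,i=16
  [23] #.### => #  t=0,i=10
  [22] #.##. => #  t=0,i=14
  [21] #.#.# => .  t=1,i=24
  [20] #.#.. => #  t=0,i=24
  [19] #..## => .  t=1,i=19
  [18] #..#. => #  t=0,i=1
  [17] #...# => #  t=0,i=4
  [16] #.... => #  t=1,i=6
  [15] .#### => #  t=1,i=2
  [14] .###. => .  t=0,i=7
  [13] .##.# => #  t=0,i=22
  [12] .##.. => .  t=0,i=15
  [11] .#.## => #  t=0,i=20
  [10] .#.#. => .  t=2,i=5
  [9] .#..# => .  t=0,i=0
  [8] .#... => #  t=0,i=3
  [7] ..### => .  t=0,i=6
  [6] ..##. => .  t=3,i=9
  [5] ..#.# => .  t=0,i=19
  [4] ..#.. => #  t=0,i=2
  [3] ...## => .  t=0,i=5
  [2] ...#. => .  t=0,i=18
  [1] ....# => #  t=1,i=8
  [0] ..... => .  t=1,i=7
  bits 00010010110101111010100100010010 = 316123410

316123410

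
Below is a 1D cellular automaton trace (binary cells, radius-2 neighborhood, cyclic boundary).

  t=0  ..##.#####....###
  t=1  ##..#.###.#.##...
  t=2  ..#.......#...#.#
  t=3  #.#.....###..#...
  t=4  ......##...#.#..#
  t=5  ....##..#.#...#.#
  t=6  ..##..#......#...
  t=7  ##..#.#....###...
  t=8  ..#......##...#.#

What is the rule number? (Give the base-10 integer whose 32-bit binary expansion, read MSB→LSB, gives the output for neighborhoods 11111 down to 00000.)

3408429598

  #####|#  b31=1 t=0,i=7
  ####.|#  b30=1 t=0,i=8
  ###.#|.  b29=0 t=1,i=8
  ###..|.  b28=0 t=0,i=9
  ##.##|#  b27=1 t=0,i=4
  ##.#.|.  b26=0 t=1,i=9
  ##..#|#  b25=1 t=0,i=0
  ##...|#  b24=1 t=0,i=10
  #.###|.  b23=0 t=0,i=5
  #.##.|.  b22=0 t=1,i=12
  #.#.#|#  b21=1 t=1,i=10
  #.#..|.  b20=0 t=2,i=16
  #..##|#  b19=1 t=0,i=1
  #..#.|.  b18=0 t=1,i=3
  #...#|.  b17=0 t=1,i=15
  #....|.  b16=0 t=0,i=11
  .####|#  b15=1 t=0,i=6
  .###.|.  b14=0 t=0,i=15
  .##.#|.  b13=0 t=0,i=3
  .##..|.  b12=0 t=1,i=1
  .#.##|.  b11=0 t=1,i=5
  .#.#.|.  b10=0 t=2,i=15
  .#..#|#  b9=1 t=2,i=0
  .#...|.  b8=0 t=2,i=3
  ..###|.  b7=0 t=0,i=14
  ..##.|.  b6=0 t=0,i=2
  ..#.#|.  b5=0 t=1,i=4
  ..#..|#  b4=1 t=2,i=2
  ...##|#  b3=1 t=0,i=13
  ...#.|#  b2=1 t=2,i=9
  ....#|#  b1=1 t=0,i=12
  .....|.  b0=0 t=2,i=5
  bits 11001011001010001000001000011110 = 3408429598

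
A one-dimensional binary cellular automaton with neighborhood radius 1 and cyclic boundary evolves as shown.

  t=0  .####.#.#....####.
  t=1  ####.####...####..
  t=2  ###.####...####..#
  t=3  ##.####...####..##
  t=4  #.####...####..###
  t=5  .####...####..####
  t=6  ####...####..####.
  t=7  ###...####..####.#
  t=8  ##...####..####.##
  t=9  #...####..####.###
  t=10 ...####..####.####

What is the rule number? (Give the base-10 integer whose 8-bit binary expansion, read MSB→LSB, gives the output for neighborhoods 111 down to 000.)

174

  nb ###: next=#  (t=0,i=2, bit7=1)
  nb ##.: next=.  (t=0,i=4, bit6=0)
  nb #.#: next=#  (t=0,i=5, bit5=1)
  nb #..: next=.  (t=0,i=9, bit4=0)
  nb .##: next=#  (t=0,i=1, bit3=1)
  nb .#.: next=#  (t=0,i=6, bit2=1)
  nb ..#: next=#  (t=0,i=0, bit1=1)
  nb ...: next=.  (t=0,i=10, bit0=0)
  bits 10101110 = 174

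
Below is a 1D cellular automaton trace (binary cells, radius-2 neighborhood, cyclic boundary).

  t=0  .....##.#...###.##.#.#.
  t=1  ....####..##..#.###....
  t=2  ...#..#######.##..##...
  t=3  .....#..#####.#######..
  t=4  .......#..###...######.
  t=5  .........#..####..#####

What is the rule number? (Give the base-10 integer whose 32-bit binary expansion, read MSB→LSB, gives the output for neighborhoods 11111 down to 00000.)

4148836456

  ##### -> #   bit 31 = 1  t=2,i=8
  ####. -> #   bit 30 = 1  t=1,i=6
  ###.# -> #   bit 29 = 1  t=0,i=14
  ###.. -> #   bit 28 = 1  t=1,i=7
  ##.## -> .   bit 27 = 0  t=0,i=15
  ##.#. -> #   bit 26 = 1  t=0,i=7
  ##..# -> #   bit 25 = 1  t=1,i=8
  ##... -> #   bit 24 = 1  t=1,i=19
  #.### -> .   bit 23 = 0  t=1,i=16
  #.##. -> #   bit 22 = 1  t=0,i=16
  #.#.# -> .   bit 21 = 0  t=0,i=19
  #.#.. -> .   bit 20 = 0  t=0,i=8
  #..## -> #   bit 19 = 1  t=1,i=9
  #..#. -> .   bit 18 = 0  t=1,i=13
  #...# -> #   bit 17 = 1  t=0,i=10
  #.... -> .   bit 16 = 0  t=0,i=0
  .#### -> .   bit 15 = 0  t=1,i=5
  .###. -> .   bit 14 = 0  t=0,i=13
  .##.# -> #   bit 13 = 1  t=0,i=6
  .##.. -> #   bit 12 = 1  t=1,i=11
  .#.## -> #   bit 11 = 1  t=1,i=15
  .#.#. -> .   bit 10 = 0  t=0,i=20
  .#..# -> .   bit 9 = 0  t=2,i=4
  .#... -> .   bit 8 = 0  t=0,i=9
  ..### -> .   bit 7 = 0  t=0,i=12
  ..##. -> #   bit 6 = 1  t=0,i=5
  ..#.# -> #   bit 5 = 1  t=1,i=14
  ..#.. -> .   bit 4 = 0  t=2,i=3
  ...## -> #   bit 3 = 1  t=0,i=4
  ...#. -> .   bit 2 = 0  t=2,i=2
  ....# -> .   bit 1 = 0  t=0,i=3
  ..... -> .   bit 0 = 0  t=0,i=1
  bits 11110111010010100011100001101000 = 4148836456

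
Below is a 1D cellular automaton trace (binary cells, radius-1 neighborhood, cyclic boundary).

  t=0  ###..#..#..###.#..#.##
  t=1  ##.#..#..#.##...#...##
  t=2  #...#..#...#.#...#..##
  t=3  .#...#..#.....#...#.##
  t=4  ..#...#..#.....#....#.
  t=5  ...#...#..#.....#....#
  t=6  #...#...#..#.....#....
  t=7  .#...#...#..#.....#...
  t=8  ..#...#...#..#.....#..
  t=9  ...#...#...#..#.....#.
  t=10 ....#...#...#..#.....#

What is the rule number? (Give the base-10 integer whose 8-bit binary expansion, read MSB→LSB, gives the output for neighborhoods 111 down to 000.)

152

  ###|#  b7=1 t=0,i=0
  ##.|.  b6=0 t=0,i=2
  #.#|.  b5=0 t=0,i=14
  #..|#  b4=1 t=0,i=3
  .##|#  b3=1 t=0,i=11
  .#.|.  b2=0 t=0,i=5
  ..#|.  b1=0 t=0,i=4
  ...|.  b0=0 t=1,i=14
  bits 10011000 = 152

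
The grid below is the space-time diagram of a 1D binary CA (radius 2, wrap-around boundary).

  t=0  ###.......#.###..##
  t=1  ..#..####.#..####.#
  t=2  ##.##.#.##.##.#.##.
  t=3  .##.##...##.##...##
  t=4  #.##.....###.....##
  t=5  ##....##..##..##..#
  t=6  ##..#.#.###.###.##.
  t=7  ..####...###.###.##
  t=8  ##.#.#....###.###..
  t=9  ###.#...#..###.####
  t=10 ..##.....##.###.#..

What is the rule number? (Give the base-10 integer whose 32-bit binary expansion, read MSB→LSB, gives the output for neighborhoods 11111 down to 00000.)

  #####|.  b31=0 t=0,i=0
  ####.|.  b30=0 t=0,i=1
  ###.#|#  b29=1 t=1,i=8
  ###..|#  b28=1 t=0,i=2
  ##.##|#  b27=1 t=2,i=2
  ##.#.|#  b26=1 t=1,i=9
  ##..#|#  b25=1 t=0,i=15
  ##...|.  b24=0 t=0,i=3
  #.###|.  b23=0 t=0,i=12
  #.##.|.  b22=0 t=2,i=0
  #.#.#|.  b21=0 t=2,i=6
  #.#..|.  b20=0 t=1,i=10
  #..##|#  b19=1 t=0,i=16
  #..#.|#  b18=1 t=1,i=1
  #...#|.  b17=0 t=3,i=7
  #....|.  b16=0 t=0,i=4
  .####|#  b15=1 t=0,i=18
  .###.|#  b14=1 t=0,i=13
  .##.#|#  b13=1 t=2,i=1
  .##..|.  b12=0 t=3,i=5
  .#.##|.  b11=0 t=0,i=11
  .#.#.|#  b10=1 t=6,i=5
  .#..#|#  b9=1 t=1,i=0
  .#...|.  b8=0 t=8,i=6
  ..###|.  b7=0 t=0,i=17
  ..##.|#  b6=1 t=3,i=9
  ..#.#|#  b5=1 t=0,i=10
  ..#..|.  b4=0 t=1,i=2
  ...##|.  b3=0 t=3,i=8
  ...#.|.  b2=0 t=0,i=9
  ....#|#  b1=1 t=0,i=8
  .....|#  b0=1 t=0,i=5
  bits 00111110000011001110011001100011 = 1041032803

1041032803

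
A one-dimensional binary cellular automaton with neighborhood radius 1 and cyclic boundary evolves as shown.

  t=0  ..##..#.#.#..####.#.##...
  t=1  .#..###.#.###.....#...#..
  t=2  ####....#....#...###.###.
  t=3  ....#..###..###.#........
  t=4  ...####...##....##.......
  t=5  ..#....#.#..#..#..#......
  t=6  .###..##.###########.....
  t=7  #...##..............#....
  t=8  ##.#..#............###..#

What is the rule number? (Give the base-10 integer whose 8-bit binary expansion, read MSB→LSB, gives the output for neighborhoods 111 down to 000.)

22

  ### -> .   bit 7 = 0  t=0,i=14
  ##. -> .   bit 6 = 0  t=0,i=3
  #.# -> .   bit 5 = 0  t=0,i=7
  #.. -> #   bit 4 = 1  t=0,i=4
  .## -> .   bit 3 = 0  t=0,i=2
  .#. -> #   bit 2 = 1  t=0,i=6
  ..# -> #   bit 1 = 1  t=0,i=1
  ... -> .   bit 0 = 0  t=0,i=0
  bits 00010110 = 22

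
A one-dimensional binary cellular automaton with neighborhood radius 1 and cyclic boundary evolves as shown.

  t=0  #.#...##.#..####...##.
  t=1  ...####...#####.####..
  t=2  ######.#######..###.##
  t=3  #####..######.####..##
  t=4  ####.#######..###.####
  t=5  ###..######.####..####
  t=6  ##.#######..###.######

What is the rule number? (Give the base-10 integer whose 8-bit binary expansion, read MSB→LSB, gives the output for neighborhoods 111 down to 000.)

155

  nb ###: next=#  (t=0,i=13, bit7=1)
  nb ##.: next=.  (t=0,i=7, bit6=0)
  nb #.#: next=.  (t=0,i=1, bit5=0)
  nb #..: next=#  (t=0,i=3, bit4=1)
  nb .##: next=#  (t=0,i=6, bit3=1)
  nb .#.: next=.  (t=0,i=0, bit2=0)
  nb ..#: next=#  (t=0,i=5, bit1=1)
  nb ...: next=#  (t=0,i=4, bit0=1)
  bits 10011011 = 155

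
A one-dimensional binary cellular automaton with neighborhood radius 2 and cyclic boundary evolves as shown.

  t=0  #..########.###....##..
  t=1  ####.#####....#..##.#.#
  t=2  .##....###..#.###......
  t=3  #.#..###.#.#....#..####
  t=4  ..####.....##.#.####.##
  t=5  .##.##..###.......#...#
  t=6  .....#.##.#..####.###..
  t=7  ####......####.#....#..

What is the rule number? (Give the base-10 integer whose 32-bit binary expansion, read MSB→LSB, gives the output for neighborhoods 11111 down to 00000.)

3491632027

  ##### -> #   bit 31 = 1  t=0,i=5
  ####. -> #   bit 30 = 1  t=0,i=9
  ###.# -> .   bit 29 = 0  t=0,i=10
  ###.. -> #   bit 28 = 1  t=0,i=14
  ##.## -> .   bit 27 = 0  t=0,i=11
  ##.#. -> .   bit 26 = 0  t=1,i=19
  ##..# -> .   bit 25 = 0  t=0,i=21
  ##... -> .   bit 24 = 0  t=0,i=15
  #.### -> .   bit 23 = 0  t=0,i=12
  #.##. -> .   bit 22 = 0  t=4,i=21
  #.#.# -> .   bit 21 = 0  t=1,i=20
  #.#.. -> #   bit 20 = 1  t=3,i=2
  #..## -> #   bit 19 = 1  t=0,i=2
  #..#. -> #   bit 18 = 1  t=0,i=22
  #...# -> #   bit 17 = 1  t=5,i=20
  #.... -> .   bit 16 = 0  t=0,i=16
  .#### -> .   bit 15 = 0  t=0,i=4
  .###. -> .   bit 14 = 0  t=0,i=13
  .##.# -> .   bit 13 = 0  t=1,i=18
  .##.. -> #   bit 12 = 1  t=0,i=20
  .#.## -> .   bit 11 = 0  t=1,i=21
  .#.#. -> .   bit 10 = 0  t=3,i=10
  .#..# -> #   bit 9 = 1  t=0,i=1
  .#... -> #   bit 8 = 1  t=3,i=12
  ..### -> #   bit 7 = 1  t=0,i=3
  ..##. -> .   bit 6 = 0  t=0,i=19
  ..#.# -> .   bit 5 = 0  t=2,i=12
  ..#.. -> #   bit 4 = 1  t=0,i=0
  ...## -> #   bit 3 = 1  t=0,i=18
  ...#. -> .   bit 2 = 0  t=1,i=13
  ....# -> #   bit 1 = 1  t=0,i=17
  ..... -> #   bit 0 = 1  t=2,i=19
  bits 11010000000111100001001110011011 = 3491632027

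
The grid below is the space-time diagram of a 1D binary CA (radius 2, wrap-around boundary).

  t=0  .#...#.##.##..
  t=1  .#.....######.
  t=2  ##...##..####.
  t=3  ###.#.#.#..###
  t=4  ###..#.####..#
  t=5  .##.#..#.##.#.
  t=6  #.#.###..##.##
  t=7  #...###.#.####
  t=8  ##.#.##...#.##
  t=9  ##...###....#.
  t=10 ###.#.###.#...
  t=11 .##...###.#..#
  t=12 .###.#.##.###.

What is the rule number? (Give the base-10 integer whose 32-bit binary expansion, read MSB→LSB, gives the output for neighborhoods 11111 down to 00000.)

  ##### -> #   bit 31 = 1  t=1,i=9
  ####. -> #   bit 30 = 1  t=1,i=11
  ###.# -> #   bit 29 = 1  t=2,i=12
  ###.. -> #   bit 28 = 1  t=1,i=12
  ##.## -> #   bit 27 = 1  t=0,i=9
  ##.#. -> .   bit 26 = 0  t=3,i=3
  ##..# -> .   bit 25 = 0  t=1,i=13
  ##... -> #   bit 24 = 1  t=0,i=12
  #.### -> #   bit 23 = 1  t=4,i=7
  #.##. -> #   bit 22 = 1  t=0,i=7
  #.#.# -> .   bit 21 = 0  t=3,i=4
  #.#.. -> #   bit 20 = 1  t=3,i=8
  #..## -> #   bit 19 = 1  t=2,i=8
  #..#. -> #   bit 18 = 1  t=1,i=0
  #...# -> .   bit 17 = 0  t=0,i=3
  #.... -> .   bit 16 = 0  t=1,i=3
  .#### -> .   bit 15 = 0  t=1,i=8
  .###. -> #   bit 14 = 1  t=6,i=5
  .##.# -> #   bit 13 = 1  t=0,i=8
  .##.. -> #   bit 12 = 1  t=0,i=11
  .#.## -> .   bit 11 = 0  t=0,i=6
  .#.#. -> #   bit 10 = 1  t=3,i=5
  .#..# -> #   bit 9 = 1  t=3,i=9
  .#... -> .   bit 8 = 0  t=0,i=2
  ..### -> .   bit 7 = 0  t=1,i=7
  ..##. -> .   bit 6 = 0  t=2,i=5
  ..#.# -> .   bit 5 = 0  t=0,i=5
  ..#.. -> #   bit 4 = 1  t=0,i=1
  ...## -> #   bit 3 = 1  t=1,i=6
  ...#. -> .   bit 2 = 0  t=0,i=0
  ....# -> #   bit 1 = 1  t=1,i=5
  ..... -> .   bit 0 = 0  t=1,i=4
  bits 11111001110111000111011000011010 = 4191974938

4191974938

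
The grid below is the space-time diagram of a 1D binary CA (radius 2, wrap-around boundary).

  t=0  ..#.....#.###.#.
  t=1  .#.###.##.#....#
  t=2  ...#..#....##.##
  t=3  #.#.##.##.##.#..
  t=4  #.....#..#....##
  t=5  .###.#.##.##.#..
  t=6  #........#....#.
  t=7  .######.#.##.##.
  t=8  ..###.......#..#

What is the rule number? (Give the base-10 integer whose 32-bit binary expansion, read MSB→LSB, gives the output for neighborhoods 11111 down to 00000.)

  ##### -> #   bit 31 = 1  t=7,i=3
  ####. -> .   bit 30 = 0  t=7,i=5
  ###.# -> .   bit 29 = 0  t=0,i=12
  ###.. -> .   bit 28 = 0  t=4,i=0
  ##.## -> #   bit 27 = 1  t=1,i=6
  ##.#. -> .   bit 26 = 0  t=0,i=13
  ##..# -> #   bit 25 = 1  t=7,i=15
  ##... -> #   bit 24 = 1  t=2,i=0
  #.### -> #   bit 23 = 1  t=0,i=10
  #.##. -> .   bit 22 = 0  t=1,i=7
  #.#.# -> .   bit 21 = 0  t=1,i=1
  #.#.. -> .   bit 20 = 0  t=0,i=14
  #..## -> .   bit 19 = 0  t=7,i=0
  #..#. -> #   bit 18 = 1  t=2,i=5
  #...# -> .   bit 17 = 0  t=0,i=0
  #.... -> #   bit 16 = 1  t=0,i=4
  .#### -> #   bit 15 = 1  t=7,i=2
  .###. -> .   bit 14 = 0  t=0,i=11
  .##.# -> .   bit 13 = 0  t=1,i=8
  .##.. -> .   bit 12 = 0  t=2,i=15
  .#.## -> .   bit 11 = 0  t=0,i=9
  .#.#. -> .   bit 10 = 0  t=1,i=0
  .#..# -> #   bit 9 = 1  t=2,i=4
  .#... -> #   bit 8 = 1  t=0,i=3
  ..### -> .   bit 7 = 0  t=4,i=14
  ..##. -> #   bit 6 = 1  t=2,i=11
  ..#.# -> #   bit 5 = 1  t=0,i=8
  ..#.. -> .   bit 4 = 0  t=0,i=2
  ...## -> #   bit 3 = 1  t=2,i=10
  ...#. -> #   bit 2 = 1  t=0,i=1
  ....# -> .   bit 1 = 0  t=0,i=6
  ..... -> #   bit 0 = 1  t=0,i=5
  bits 10001011100001011000001101101101 = 2340782957

2340782957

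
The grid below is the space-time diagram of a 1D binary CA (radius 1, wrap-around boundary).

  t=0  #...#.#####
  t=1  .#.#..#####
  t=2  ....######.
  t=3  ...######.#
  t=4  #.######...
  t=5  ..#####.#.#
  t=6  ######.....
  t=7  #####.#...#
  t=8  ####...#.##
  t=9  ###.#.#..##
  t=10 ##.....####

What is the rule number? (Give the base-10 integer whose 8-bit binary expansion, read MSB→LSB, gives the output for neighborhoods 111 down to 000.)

154

  [7] ### => #  t=0,i=7
  [6] ##. => .  t=0,i=0
  [5] #.# => .  t=0,i=5
  [4] #.. => #  t=0,i=1
  [3] .## => #  t=0,i=6
  [2] .#. => .  t=0,i=4
  [1] ..# => #  t=0,i=3
  [0] ... => .  t=0,i=2
  bits 10011010 = 154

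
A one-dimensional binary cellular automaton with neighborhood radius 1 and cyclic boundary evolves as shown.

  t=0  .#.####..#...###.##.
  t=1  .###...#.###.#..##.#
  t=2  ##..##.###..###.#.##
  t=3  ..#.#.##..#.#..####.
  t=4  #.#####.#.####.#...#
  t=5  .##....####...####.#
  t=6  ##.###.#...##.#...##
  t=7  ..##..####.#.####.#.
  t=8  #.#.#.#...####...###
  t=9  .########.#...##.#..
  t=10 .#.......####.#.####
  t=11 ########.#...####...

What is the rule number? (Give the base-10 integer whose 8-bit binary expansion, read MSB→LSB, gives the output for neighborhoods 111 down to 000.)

61

  nb ###: next=.  (t=0,i=4, bit7=0)
  nb ##.: next=.  (t=0,i=6, bit6=0)
  nb #.#: next=#  (t=0,i=2, bit5=1)
  nb #..: next=#  (t=0,i=7, bit4=1)
  nb .##: next=#  (t=0,i=3, bit3=1)
  nb .#.: next=#  (t=0,i=1, bit2=1)
  nb ..#: next=.  (t=0,i=0, bit1=0)
  nb ...: next=#  (t=0,i=11, bit0=1)
  bits 00111101 = 61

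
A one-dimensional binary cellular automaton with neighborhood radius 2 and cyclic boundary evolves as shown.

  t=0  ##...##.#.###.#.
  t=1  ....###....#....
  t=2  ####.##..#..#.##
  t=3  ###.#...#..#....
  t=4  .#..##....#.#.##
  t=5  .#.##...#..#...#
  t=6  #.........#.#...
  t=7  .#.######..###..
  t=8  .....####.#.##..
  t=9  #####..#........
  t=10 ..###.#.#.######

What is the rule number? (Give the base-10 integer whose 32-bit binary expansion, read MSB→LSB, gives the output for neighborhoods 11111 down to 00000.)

3625739595

  ##### -> #   bit 31 = 1  t=2,i=0
  ####. -> #   bit 30 = 1  t=2,i=2
  ###.# -> .   bit 29 = 0  t=0,i=12
  ###.. -> #   bit 28 = 1  t=1,i=6
  ##.## -> #   bit 27 = 1  t=2,i=4
  ##.#. -> .   bit 26 = 0  t=0,i=7
  ##..# -> .   bit 25 = 0  t=2,i=7
  ##... -> .   bit 24 = 0  t=0,i=2
  #.### -> .   bit 23 = 0  t=0,i=10
  #.##. -> .   bit 22 = 0  t=0,i=0
  #.#.# -> .   bit 21 = 0  t=0,i=8
  #.#.. -> #   bit 20 = 1  t=3,i=4
  #..## -> #   bit 19 = 1  t=4,i=3
  #..#. -> #   bit 18 = 1  t=2,i=8
  #...# -> .   bit 17 = 0  t=0,i=3
  #.... -> .   bit 16 = 0  t=1,i=8
  .#### -> .   bit 15 = 0  t=2,i=15
  .###. -> #   bit 14 = 1  t=0,i=11
  .##.# -> #   bit 13 = 1  t=0,i=6
  .##.. -> .   bit 12 = 0  t=0,i=1
  .#.## -> .   bit 11 = 0  t=0,i=9
  .#.#. -> #   bit 10 = 1  t=4,i=11
  .#..# -> .   bit 9 = 0  t=2,i=10
  .#... -> #   bit 8 = 1  t=1,i=12
  ..### -> .   bit 7 = 0  t=1,i=4
  ..##. -> #   bit 6 = 1  t=0,i=5
  ..#.# -> .   bit 5 = 0  t=2,i=12
  ..#.. -> .   bit 4 = 0  t=1,i=11
  ...## -> #   bit 3 = 1  t=0,i=4
  ...#. -> .   bit 2 = 0  t=1,i=10
  ....# -> #   bit 1 = 1  t=1,i=2
  ..... -> #   bit 0 = 1  t=1,i=0
  bits 11011000000111000110010101001011 = 3625739595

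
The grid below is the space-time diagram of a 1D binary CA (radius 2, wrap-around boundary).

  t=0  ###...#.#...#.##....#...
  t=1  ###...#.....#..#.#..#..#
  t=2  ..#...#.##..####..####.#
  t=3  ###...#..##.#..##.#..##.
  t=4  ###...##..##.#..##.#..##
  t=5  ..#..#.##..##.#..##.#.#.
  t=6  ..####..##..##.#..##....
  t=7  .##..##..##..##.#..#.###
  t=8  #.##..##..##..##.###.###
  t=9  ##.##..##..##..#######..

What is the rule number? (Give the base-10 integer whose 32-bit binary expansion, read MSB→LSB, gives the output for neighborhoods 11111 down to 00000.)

  #####|.  b31=0 t=4,i=0
  ####.|.  b30=0 t=1,i=1
  ###.#|#  b29=1 t=2,i=21
  ###..|#  b28=1 t=0,i=2
  ##.##|#  b27=1 t=3,i=23
  ##.#.|#  b26=1 t=2,i=22
  ##..#|#  b25=1 t=2,i=10
  ##...|.  b24=0 t=0,i=3
  #.###|#  b23=1 t=3,i=0
  #.##.|.  b22=0 t=0,i=14
  #.#.#|.  b21=0 t=5,i=20
  #.#..|.  b20=0 t=0,i=8
  #..##|.  b19=0 t=1,i=22
  #..#.|#  b18=1 t=1,i=14
  #...#|.  b17=0 t=0,i=4
  #....|#  b16=1 t=0,i=17
  .####|.  b15=0 t=1,i=0
  .###.|#  b14=1 t=0,i=1
  .##.#|#  b13=1 t=3,i=10
  .##..|#  b12=1 t=0,i=15
  .#.##|.  b11=0 t=0,i=13
  .#.#.|.  b10=0 t=0,i=7
  .#..#|#  b9=1 t=1,i=13
  .#...|.  b8=0 t=0,i=9
  ..###|#  b7=1 t=0,i=0
  ..##.|.  b6=0 t=3,i=9
  ..#.#|#  b5=1 t=0,i=6
  ..#..|#  b4=1 t=0,i=20
  ...##|#  b3=1 t=0,i=23
  ...#.|.  b2=0 t=0,i=5
  ....#|.  b1=0 t=0,i=18
  .....|#  b0=1 t=1,i=9
  bits 00111110100001010111001010111001 = 1048933049

1048933049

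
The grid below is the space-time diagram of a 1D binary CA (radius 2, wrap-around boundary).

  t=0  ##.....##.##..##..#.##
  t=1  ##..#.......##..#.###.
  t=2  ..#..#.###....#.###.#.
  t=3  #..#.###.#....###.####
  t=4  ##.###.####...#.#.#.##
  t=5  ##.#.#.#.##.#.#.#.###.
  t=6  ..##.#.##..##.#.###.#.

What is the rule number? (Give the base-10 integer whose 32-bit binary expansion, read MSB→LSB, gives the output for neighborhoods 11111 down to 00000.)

4139387809

  [31] ##### => #  t=3,i=20
  [30] ####. => #  t=0,i=0
  [29] ###.# => #  t=1,i=20
  [28] ###.. => #  t=0,i=1
  [27] ##.## => .  t=0,i=9
  [26] ##.#. => #  t=2,i=19
  [25] ##..# => #  t=0,i=12
  [24] ##... => .  t=0,i=2
  [23] #.### => #  t=0,i=20
  [22] #.##. => .  t=0,i=10
  [21] #.#.# => #  t=4,i=16
  [20] #.#.. => #  t=2,i=20
  [19] #..## => #  t=0,i=13
  [18] #..#. => .  t=0,i=17
  [17] #...# => #  t=2,i=0
  [16] #.... => .  t=0,i=3
  [15] .#### => .  t=0,i=21
  [14] .###. => .  t=1,i=19
  [13] .##.# => .  t=0,i=8
  [12] .##.. => .  t=0,i=11
  [11] .#.## => #  t=0,i=19
  [10] .#.#. => .  t=4,i=15
  [9] .#..# => #  t=2,i=3
  [8] .#... => #  t=1,i=5
  [7] ..### => #  t=3,i=14
  [6] ..##. => .  t=0,i=7
  [5] ..#.# => #  t=0,i=18
  [4] ..#.. => .  t=1,i=4
  [3] ...## => .  t=0,i=6
  [2] ...#. => .  t=2,i=1
  [1] ....# => .  t=0,i=5
  [0] ..... => #  t=0,i=4
  bits 11110110101110100000101110100001 = 4139387809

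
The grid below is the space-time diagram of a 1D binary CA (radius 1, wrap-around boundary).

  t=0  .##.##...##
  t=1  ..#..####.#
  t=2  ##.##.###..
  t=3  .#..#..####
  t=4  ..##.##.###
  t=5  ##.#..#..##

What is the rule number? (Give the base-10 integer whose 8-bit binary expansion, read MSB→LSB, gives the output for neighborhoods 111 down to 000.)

211

  ###|#  b7=1 t=1,i=6
  ##.|#  b6=1 t=0,i=2
  #.#|.  b5=0 t=0,i=0
  #..|#  b4=1 t=0,i=6
  .##|.  b3=0 t=0,i=1
  .#.|.  b2=0 t=1,i=2
  ..#|#  b1=1 t=0,i=8
  ...|#  b0=1 t=0,i=7
  bits 11010011 = 211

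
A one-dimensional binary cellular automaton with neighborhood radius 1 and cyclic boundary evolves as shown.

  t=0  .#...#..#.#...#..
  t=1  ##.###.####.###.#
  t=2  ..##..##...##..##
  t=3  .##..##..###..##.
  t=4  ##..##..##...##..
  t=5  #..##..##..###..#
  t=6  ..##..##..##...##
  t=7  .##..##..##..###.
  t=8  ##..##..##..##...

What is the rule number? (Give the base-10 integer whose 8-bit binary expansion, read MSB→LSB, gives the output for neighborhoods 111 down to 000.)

47

  ### -> .   bit 7 = 0  t=1,i=0
  ##. -> .   bit 6 = 0  t=1,i=1
  #.# -> #   bit 5 = 1  t=0,i=9
  #.. -> .   bit 4 = 0  t=0,i=2
  .## -> #   bit 3 = 1  t=1,i=3
  .#. -> #   bit 2 = 1  t=0,i=1
  ..# -> #   bit 1 = 1  t=0,i=0
  ... -> #   bit 0 = 1  t=0,i=3
  bits 00101111 = 47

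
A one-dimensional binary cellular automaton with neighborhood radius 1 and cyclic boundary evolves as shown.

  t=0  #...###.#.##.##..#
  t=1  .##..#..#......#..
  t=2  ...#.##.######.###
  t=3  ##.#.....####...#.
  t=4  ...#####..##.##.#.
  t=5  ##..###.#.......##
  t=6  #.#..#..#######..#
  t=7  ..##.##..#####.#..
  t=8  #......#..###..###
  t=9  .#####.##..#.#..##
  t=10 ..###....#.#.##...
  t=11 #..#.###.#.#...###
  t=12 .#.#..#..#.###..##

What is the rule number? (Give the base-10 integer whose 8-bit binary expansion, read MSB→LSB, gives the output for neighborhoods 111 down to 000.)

149

  [7] ### => #  t=0,i=5
  [6] ##. => .  t=0,i=0
  [5] #.# => .  t=0,i=7
  [4] #.. => #  t=0,i=1
  [3] .## => .  t=0,i=4
  [2] .#. => #  t=0,i=8
  [1] ..# => .  t=0,i=3
  [0] ... => #  t=0,i=2
  bits 10010101 = 149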